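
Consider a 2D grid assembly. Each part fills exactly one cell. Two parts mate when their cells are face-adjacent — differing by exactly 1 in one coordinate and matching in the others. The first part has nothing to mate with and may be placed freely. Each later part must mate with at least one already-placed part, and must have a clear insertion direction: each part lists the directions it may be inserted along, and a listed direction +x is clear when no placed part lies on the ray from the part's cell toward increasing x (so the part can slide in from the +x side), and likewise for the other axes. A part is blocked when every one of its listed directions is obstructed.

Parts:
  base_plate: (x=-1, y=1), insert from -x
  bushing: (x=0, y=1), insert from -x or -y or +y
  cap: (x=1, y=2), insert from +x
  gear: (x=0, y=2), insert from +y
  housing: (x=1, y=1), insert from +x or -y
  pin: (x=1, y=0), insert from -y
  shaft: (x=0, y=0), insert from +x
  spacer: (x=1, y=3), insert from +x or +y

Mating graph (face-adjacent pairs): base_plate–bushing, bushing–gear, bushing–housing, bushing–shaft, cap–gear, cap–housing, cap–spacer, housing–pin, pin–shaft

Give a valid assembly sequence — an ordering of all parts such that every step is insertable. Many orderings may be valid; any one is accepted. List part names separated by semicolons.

1. cap@(1, 2) [+x clear] — {cap}
2. housing@(1, 1) [+x clear] — {cap, housing}
3. bushing@(0, 1) [-x clear] — {bushing, cap, housing}
4. base_plate@(-1, 1) [-x clear] — {base_plate, bushing, cap, housing}
5. shaft@(0, 0) [+x clear] — {base_plate, bushing, cap, housing, shaft}
6. pin@(1, 0) [-y clear] — {base_plate, bushing, cap, housing, pin, shaft}
7. gear@(0, 2) [+y clear] — {base_plate, bushing, cap, gear, housing, pin, shaft}
8. spacer@(1, 3) [+x clear] — {base_plate, bushing, cap, gear, housing, pin, shaft, spacer}

cap; housing; bushing; base_plate; shaft; pin; gear; spacer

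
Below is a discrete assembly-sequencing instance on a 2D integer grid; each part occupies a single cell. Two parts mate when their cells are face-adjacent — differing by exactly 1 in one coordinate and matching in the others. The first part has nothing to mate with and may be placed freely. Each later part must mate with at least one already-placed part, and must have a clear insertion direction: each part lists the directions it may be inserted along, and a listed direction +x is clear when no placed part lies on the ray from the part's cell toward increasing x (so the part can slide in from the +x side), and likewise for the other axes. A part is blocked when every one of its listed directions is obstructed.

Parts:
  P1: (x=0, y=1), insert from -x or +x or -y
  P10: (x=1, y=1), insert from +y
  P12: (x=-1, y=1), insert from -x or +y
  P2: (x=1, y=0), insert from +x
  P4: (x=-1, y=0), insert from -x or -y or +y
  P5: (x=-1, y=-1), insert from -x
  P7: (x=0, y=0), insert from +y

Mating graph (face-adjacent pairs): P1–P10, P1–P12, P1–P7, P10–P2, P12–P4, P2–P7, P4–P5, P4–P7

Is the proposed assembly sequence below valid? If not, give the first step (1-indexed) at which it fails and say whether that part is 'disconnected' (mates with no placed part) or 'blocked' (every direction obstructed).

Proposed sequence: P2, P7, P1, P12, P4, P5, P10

1. P2@(1, 0) [+x clear] — {P2}
2. P7@(0, 0) [+y clear] — {P2, P7}
3. P1@(0, 1) [-x clear] — {P1, P2, P7}
4. P12@(-1, 1) [-x clear] — {P1, P12, P2, P7}
5. P4@(-1, 0) [-x clear] — {P1, P12, P2, P4, P7}
6. P5@(-1, -1) [-x clear] — {P1, P12, P2, P4, P5, P7}
7. P10@(1, 1) [+y clear] — {P1, P10, P12, P2, P4, P5, P7}

Valid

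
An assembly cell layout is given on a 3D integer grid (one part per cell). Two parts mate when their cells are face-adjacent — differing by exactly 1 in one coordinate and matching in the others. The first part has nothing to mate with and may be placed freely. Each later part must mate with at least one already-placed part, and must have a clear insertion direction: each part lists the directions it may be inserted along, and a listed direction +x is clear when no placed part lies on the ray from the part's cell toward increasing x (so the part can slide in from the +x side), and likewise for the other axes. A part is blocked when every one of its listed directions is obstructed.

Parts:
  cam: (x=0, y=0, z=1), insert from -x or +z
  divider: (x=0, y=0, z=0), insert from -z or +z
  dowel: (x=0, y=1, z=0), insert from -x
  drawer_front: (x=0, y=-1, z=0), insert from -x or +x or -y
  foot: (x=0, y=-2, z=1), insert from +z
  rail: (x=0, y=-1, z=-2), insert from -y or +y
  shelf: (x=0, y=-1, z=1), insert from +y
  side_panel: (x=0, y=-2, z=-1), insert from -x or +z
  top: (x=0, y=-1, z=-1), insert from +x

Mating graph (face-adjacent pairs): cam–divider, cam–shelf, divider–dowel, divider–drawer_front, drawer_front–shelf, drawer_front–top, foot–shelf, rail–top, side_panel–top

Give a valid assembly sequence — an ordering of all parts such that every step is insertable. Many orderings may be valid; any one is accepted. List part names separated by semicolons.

1. drawer_front@(0, -1, 0) [-x clear] — {drawer_front}
2. shelf@(0, -1, 1) [+y clear] — {drawer_front, shelf}
3. foot@(0, -2, 1) [+z clear] — {drawer_front, foot, shelf}
4. cam@(0, 0, 1) [-x clear] — {cam, drawer_front, foot, shelf}
5. top@(0, -1, -1) [+x clear] — {cam, drawer_front, foot, shelf, top}
6. rail@(0, -1, -2) [-y clear] — {cam, drawer_front, foot, rail, shelf, top}
7. side_panel@(0, -2, -1) [-x clear] — {cam, drawer_front, foot, rail, shelf, side_panel, top}
8. divider@(0, 0, 0) [-z clear] — {cam, divider, drawer_front, foot, rail, shelf, side_panel, top}
9. dowel@(0, 1, 0) [-x clear] — {cam, divider, dowel, drawer_front, foot, rail, shelf, side_panel, top}

drawer_front; shelf; foot; cam; top; rail; side_panel; divider; dowel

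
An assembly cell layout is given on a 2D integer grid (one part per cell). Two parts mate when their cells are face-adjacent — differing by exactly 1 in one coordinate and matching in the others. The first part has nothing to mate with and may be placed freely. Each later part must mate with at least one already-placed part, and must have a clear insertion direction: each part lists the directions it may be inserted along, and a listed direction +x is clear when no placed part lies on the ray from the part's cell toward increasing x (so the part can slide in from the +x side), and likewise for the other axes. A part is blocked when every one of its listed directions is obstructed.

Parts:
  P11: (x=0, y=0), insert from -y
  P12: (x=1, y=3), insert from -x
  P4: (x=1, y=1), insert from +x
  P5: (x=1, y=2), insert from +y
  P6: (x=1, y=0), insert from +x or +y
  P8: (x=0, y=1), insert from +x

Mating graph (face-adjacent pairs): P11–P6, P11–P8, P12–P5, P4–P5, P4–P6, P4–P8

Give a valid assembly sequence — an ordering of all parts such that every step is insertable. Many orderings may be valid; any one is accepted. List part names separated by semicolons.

1. P6@(1, 0) [+x clear] — {P6}
2. P11@(0, 0) [-y clear] — {P11, P6}
3. P8@(0, 1) [+x clear] — {P11, P6, P8}
4. P4@(1, 1) [+x clear] — {P11, P4, P6, P8}
5. P5@(1, 2) [+y clear] — {P11, P4, P5, P6, P8}
6. P12@(1, 3) [-x clear] — {P11, P12, P4, P5, P6, P8}

P6; P11; P8; P4; P5; P12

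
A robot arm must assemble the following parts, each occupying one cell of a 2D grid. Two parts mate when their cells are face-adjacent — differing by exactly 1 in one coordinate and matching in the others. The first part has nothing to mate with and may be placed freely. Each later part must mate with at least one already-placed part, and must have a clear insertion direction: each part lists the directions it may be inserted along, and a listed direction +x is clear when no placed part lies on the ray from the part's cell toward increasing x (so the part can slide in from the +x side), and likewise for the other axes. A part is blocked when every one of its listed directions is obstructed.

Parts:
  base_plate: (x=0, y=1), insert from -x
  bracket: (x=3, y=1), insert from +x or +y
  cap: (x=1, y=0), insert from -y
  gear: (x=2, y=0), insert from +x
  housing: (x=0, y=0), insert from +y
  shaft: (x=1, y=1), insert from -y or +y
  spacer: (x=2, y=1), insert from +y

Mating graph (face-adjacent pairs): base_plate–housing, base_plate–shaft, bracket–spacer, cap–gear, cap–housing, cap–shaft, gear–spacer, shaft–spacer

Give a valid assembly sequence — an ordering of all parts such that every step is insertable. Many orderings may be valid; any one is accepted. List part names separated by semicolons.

gear; spacer; shaft; bracket; cap; housing; base_plate

1. gear@(2, 0) [+x clear] — {gear}
2. spacer@(2, 1) [+y clear] — {gear, spacer}
3. shaft@(1, 1) [-y clear] — {gear, shaft, spacer}
4. bracket@(3, 1) [+x clear] — {bracket, gear, shaft, spacer}
5. cap@(1, 0) [-y clear] — {bracket, cap, gear, shaft, spacer}
6. housing@(0, 0) [+y clear] — {bracket, cap, gear, housing, shaft, spacer}
7. base_plate@(0, 1) [-x clear] — {base_plate, bracket, cap, gear, housing, shaft, spacer}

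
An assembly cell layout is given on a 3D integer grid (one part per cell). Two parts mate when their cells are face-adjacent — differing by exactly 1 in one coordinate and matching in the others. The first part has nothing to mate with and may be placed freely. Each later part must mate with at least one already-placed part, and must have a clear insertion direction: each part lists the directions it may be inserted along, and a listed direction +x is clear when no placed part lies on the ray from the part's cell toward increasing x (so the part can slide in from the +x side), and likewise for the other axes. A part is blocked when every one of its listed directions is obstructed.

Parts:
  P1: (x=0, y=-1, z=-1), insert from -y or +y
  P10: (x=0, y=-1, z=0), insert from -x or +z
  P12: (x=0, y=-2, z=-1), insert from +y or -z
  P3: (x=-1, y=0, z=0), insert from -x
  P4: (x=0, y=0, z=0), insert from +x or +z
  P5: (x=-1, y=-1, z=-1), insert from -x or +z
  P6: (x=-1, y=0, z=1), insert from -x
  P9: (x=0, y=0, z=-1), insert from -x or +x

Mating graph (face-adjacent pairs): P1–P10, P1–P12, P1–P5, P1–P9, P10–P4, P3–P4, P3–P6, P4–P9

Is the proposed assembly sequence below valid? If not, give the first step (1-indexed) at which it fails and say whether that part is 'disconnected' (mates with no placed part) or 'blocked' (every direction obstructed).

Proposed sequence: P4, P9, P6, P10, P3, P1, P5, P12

Invalid at step 3 (disconnected)

1. P4@(0, 0, 0) [+x clear] — {P4}
2. P9@(0, 0, -1) [-x clear] — {P4, P9}
3. P6@(-1, 0, 1) — no placed neighbour ⇒ disconnected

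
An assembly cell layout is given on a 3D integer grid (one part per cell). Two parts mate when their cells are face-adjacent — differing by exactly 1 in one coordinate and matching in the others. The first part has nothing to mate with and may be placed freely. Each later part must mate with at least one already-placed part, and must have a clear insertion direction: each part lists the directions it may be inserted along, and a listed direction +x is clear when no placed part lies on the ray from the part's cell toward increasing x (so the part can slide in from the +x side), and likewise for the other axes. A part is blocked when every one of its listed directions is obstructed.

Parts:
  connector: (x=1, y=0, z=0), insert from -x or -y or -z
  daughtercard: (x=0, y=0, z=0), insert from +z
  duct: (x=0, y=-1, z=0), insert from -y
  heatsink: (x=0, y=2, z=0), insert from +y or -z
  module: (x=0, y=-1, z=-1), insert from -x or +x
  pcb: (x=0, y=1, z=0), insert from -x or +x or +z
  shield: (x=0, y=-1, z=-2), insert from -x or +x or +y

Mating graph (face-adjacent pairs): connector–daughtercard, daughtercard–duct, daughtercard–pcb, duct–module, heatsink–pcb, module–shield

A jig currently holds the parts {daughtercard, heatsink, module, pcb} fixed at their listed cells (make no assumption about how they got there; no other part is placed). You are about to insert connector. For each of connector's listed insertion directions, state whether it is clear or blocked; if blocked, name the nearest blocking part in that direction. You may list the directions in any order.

-x: nearest on ray is daughtercard@(0, 0, 0) ⇒ blocked
-y: ray from connector(1, 0, 0) has no placed part ⇒ clear
-z: ray from connector(1, 0, 0) has no placed part ⇒ clear

-x: blocked by daughtercard; -y: clear; -z: clear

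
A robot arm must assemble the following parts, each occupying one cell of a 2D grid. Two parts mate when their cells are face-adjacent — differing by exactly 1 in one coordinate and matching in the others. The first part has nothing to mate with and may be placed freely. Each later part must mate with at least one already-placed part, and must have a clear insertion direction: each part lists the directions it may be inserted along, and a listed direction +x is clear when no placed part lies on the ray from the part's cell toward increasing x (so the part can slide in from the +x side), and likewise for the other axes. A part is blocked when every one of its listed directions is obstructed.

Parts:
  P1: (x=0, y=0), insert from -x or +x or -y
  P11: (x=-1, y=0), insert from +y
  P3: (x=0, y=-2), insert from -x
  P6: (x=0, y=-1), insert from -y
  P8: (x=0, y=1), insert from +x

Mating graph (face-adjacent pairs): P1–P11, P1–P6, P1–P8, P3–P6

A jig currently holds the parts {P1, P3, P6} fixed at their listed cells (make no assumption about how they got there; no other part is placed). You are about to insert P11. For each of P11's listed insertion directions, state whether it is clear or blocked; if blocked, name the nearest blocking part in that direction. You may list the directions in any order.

+y: ray from P11(-1, 0) has no placed part ⇒ clear

+y: clear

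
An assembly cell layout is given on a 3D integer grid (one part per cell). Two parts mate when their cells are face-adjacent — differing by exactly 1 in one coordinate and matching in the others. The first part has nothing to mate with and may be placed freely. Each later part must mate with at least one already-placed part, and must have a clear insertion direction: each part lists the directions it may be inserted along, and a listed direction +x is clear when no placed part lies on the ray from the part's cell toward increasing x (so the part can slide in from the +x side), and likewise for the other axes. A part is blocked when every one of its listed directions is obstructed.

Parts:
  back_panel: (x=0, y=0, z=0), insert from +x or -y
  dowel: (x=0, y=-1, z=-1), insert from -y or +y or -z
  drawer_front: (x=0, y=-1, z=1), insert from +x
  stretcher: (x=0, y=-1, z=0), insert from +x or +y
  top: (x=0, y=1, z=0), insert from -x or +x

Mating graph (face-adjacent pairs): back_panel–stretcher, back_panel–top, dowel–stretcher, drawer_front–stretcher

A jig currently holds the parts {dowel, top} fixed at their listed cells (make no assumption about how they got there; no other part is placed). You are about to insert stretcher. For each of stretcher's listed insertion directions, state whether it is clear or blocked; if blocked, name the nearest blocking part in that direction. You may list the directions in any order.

+x: clear; +y: blocked by top

+x: ray from stretcher(0, -1, 0) has no placed part ⇒ clear
+y: nearest on ray is top@(0, 1, 0) ⇒ blocked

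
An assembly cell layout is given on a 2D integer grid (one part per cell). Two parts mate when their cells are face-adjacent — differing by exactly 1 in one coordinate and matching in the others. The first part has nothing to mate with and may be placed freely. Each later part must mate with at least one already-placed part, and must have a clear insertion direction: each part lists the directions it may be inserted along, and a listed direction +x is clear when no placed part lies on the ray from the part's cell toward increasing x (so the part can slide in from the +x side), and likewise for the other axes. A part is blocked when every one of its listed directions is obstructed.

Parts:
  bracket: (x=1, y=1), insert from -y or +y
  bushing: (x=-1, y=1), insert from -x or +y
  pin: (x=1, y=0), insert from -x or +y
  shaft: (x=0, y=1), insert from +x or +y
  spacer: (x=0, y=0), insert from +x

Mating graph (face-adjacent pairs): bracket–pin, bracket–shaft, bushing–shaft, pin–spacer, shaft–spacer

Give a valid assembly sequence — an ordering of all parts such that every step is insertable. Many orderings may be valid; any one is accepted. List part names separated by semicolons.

shaft; spacer; pin; bracket; bushing

1. shaft@(0, 1) [+x clear] — {shaft}
2. spacer@(0, 0) [+x clear] — {shaft, spacer}
3. pin@(1, 0) [+y clear] — {pin, shaft, spacer}
4. bracket@(1, 1) [+y clear] — {bracket, pin, shaft, spacer}
5. bushing@(-1, 1) [-x clear] — {bracket, bushing, pin, shaft, spacer}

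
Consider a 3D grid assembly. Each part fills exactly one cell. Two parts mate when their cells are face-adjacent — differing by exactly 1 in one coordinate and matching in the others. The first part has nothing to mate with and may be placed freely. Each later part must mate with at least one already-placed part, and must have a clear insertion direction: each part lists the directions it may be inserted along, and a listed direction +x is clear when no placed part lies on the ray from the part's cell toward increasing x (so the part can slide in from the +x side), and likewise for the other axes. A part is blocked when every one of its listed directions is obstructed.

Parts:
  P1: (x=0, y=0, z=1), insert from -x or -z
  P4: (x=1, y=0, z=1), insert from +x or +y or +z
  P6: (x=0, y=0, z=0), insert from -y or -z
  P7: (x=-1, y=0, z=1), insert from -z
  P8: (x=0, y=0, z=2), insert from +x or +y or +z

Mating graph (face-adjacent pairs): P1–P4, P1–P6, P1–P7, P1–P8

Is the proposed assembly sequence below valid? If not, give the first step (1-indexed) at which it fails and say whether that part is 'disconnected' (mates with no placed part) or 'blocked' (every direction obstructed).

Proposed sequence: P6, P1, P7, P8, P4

1. P6@(0, 0, 0) [-y clear] — {P6}
2. P1@(0, 0, 1) [-x clear] — {P1, P6}
3. P7@(-1, 0, 1) [-z clear] — {P1, P6, P7}
4. P8@(0, 0, 2) [+x clear] — {P1, P6, P7, P8}
5. P4@(1, 0, 1) [+x clear] — {P1, P4, P6, P7, P8}

Valid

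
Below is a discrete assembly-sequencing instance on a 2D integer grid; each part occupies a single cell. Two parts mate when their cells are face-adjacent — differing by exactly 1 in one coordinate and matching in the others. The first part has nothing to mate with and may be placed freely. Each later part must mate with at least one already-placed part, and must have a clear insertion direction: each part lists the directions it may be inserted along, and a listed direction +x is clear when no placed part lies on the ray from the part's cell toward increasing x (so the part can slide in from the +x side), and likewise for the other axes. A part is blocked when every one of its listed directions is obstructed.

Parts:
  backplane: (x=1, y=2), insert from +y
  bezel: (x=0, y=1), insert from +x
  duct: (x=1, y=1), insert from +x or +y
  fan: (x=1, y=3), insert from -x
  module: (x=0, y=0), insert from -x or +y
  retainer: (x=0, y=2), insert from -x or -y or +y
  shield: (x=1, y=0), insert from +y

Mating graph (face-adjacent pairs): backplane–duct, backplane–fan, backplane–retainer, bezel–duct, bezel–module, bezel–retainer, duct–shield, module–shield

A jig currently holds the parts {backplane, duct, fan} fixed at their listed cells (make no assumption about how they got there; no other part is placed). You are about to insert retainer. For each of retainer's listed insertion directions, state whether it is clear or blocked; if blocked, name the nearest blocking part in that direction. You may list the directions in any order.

-x: ray from retainer(0, 2) has no placed part ⇒ clear
-y: ray from retainer(0, 2) has no placed part ⇒ clear
+y: ray from retainer(0, 2) has no placed part ⇒ clear

+y: clear; -x: clear; -y: clear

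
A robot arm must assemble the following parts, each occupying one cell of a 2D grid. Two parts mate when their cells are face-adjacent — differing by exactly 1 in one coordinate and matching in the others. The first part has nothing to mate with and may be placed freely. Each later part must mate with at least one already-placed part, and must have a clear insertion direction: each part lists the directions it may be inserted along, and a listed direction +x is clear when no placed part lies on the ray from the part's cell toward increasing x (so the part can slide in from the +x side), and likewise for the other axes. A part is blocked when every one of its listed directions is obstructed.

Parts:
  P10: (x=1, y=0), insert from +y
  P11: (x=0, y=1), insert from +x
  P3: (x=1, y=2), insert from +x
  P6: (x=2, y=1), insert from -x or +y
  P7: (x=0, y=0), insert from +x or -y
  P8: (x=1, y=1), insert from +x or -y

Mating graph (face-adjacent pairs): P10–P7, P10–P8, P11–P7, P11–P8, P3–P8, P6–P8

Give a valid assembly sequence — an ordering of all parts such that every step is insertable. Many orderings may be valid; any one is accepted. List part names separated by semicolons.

1. P11@(0, 1) [+x clear] — {P11}
2. P7@(0, 0) [+x clear] — {P11, P7}
3. P10@(1, 0) [+y clear] — {P10, P11, P7}
4. P8@(1, 1) [+x clear] — {P10, P11, P7, P8}
5. P6@(2, 1) [+y clear] — {P10, P11, P6, P7, P8}
6. P3@(1, 2) [+x clear] — {P10, P11, P3, P6, P7, P8}

P11; P7; P10; P8; P6; P3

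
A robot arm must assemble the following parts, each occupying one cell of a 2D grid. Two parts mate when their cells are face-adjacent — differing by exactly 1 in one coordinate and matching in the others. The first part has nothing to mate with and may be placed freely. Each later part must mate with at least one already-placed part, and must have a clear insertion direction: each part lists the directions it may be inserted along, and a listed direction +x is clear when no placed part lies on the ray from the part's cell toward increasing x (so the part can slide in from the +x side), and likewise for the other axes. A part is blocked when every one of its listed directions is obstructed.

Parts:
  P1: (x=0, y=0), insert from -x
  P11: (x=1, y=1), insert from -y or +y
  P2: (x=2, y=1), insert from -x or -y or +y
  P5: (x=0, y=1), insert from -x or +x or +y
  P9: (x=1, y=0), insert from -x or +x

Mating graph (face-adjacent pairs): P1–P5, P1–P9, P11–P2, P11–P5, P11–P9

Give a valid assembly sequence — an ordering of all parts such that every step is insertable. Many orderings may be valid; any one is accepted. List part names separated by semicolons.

P2; P11; P5; P1; P9

1. P2@(2, 1) [-x clear] — {P2}
2. P11@(1, 1) [-y clear] — {P11, P2}
3. P5@(0, 1) [-x clear] — {P11, P2, P5}
4. P1@(0, 0) [-x clear] — {P1, P11, P2, P5}
5. P9@(1, 0) [+x clear] — {P1, P11, P2, P5, P9}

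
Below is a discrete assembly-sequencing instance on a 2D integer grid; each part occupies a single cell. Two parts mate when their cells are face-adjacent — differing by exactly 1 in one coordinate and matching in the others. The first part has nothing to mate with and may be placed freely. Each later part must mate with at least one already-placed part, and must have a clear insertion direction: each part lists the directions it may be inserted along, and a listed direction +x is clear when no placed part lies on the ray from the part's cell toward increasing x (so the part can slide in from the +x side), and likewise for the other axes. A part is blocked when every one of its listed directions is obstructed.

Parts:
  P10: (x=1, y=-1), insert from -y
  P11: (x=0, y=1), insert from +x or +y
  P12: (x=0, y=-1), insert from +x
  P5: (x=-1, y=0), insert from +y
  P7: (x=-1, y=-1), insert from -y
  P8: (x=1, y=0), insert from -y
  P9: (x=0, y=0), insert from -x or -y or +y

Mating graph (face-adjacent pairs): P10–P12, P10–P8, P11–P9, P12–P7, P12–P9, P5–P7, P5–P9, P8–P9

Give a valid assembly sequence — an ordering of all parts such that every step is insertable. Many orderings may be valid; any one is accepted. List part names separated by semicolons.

P7; P5; P9; P11; P8; P12; P10

1. P7@(-1, -1) [-y clear] — {P7}
2. P5@(-1, 0) [+y clear] — {P5, P7}
3. P9@(0, 0) [-y clear] — {P5, P7, P9}
4. P11@(0, 1) [+x clear] — {P11, P5, P7, P9}
5. P8@(1, 0) [-y clear] — {P11, P5, P7, P8, P9}
6. P12@(0, -1) [+x clear] — {P11, P12, P5, P7, P8, P9}
7. P10@(1, -1) [-y clear] — {P10, P11, P12, P5, P7, P8, P9}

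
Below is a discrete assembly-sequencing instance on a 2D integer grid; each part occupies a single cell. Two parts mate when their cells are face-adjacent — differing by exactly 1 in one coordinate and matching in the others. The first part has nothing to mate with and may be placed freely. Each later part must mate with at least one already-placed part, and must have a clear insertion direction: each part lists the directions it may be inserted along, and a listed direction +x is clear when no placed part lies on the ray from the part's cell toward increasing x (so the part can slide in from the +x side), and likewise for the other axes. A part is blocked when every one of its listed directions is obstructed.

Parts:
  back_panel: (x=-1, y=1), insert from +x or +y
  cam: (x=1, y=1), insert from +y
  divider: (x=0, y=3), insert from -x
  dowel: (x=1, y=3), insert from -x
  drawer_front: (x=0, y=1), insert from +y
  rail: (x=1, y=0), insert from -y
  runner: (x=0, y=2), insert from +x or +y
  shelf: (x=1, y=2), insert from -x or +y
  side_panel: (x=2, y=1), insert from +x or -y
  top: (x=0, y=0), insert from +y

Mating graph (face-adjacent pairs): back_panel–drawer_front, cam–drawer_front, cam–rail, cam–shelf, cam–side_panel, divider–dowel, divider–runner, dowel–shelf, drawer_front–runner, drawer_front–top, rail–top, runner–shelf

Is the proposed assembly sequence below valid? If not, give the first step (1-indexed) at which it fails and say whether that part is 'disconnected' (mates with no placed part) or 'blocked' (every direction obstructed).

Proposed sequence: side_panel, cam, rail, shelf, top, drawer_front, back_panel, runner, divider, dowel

Invalid at step 10 (blocked)

1. side_panel@(2, 1) [+x clear] — {side_panel}
2. cam@(1, 1) [+y clear] — {cam, side_panel}
3. rail@(1, 0) [-y clear] — {cam, rail, side_panel}
4. shelf@(1, 2) [-x clear] — {cam, rail, shelf, side_panel}
5. top@(0, 0) [+y clear] — {cam, rail, shelf, side_panel, top}
6. drawer_front@(0, 1) [+y clear] — {cam, drawer_front, rail, shelf, side_panel, top}
7. back_panel@(-1, 1) [+y clear] — {back_panel, cam, drawer_front, rail, shelf, side_panel, top}
8. runner@(0, 2) [+y clear] — {back_panel, cam, drawer_front, rail, runner, shelf, side_panel, top}
9. divider@(0, 3) [-x clear] — {back_panel, cam, divider, drawer_front, rail, runner, shelf, side_panel, top}
10. dowel@(1, 3) — -x all obstructed ⇒ blocked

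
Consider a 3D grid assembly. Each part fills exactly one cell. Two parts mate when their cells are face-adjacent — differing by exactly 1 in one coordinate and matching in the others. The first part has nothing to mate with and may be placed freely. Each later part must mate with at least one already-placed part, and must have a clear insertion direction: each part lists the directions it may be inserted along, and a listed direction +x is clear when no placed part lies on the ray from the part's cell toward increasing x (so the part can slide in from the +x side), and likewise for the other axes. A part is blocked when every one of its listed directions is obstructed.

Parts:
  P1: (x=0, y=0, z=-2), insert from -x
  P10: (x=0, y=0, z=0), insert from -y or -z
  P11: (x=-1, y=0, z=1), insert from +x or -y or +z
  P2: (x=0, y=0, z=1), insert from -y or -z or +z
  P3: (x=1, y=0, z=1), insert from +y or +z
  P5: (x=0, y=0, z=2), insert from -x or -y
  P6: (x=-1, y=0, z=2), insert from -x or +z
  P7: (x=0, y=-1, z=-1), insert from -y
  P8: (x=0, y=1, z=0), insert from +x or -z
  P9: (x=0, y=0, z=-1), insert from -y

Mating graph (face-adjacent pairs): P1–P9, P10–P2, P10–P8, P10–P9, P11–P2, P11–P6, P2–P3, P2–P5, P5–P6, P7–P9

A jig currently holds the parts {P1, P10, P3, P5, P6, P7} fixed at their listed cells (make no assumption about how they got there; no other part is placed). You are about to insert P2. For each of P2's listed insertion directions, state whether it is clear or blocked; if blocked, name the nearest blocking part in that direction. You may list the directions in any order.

+z: blocked by P5; -y: clear; -z: blocked by P10

-y: ray from P2(0, 0, 1) has no placed part ⇒ clear
-z: nearest on ray is P10@(0, 0, 0) ⇒ blocked
+z: nearest on ray is P5@(0, 0, 2) ⇒ blocked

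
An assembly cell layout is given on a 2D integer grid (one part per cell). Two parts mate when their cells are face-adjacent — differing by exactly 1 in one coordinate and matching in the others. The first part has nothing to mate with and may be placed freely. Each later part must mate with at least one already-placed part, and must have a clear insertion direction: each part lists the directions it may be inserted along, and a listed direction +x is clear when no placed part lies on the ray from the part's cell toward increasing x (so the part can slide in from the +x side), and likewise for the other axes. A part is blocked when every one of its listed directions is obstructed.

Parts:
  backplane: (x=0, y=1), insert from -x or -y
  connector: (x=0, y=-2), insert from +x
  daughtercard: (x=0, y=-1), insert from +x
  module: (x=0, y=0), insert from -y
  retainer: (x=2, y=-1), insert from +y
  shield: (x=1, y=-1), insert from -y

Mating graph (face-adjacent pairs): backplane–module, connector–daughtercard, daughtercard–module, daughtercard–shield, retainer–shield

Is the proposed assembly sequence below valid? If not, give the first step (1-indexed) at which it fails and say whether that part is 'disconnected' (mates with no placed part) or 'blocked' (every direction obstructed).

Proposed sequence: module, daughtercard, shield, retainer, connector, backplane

Valid

1. module@(0, 0) [-y clear] — {module}
2. daughtercard@(0, -1) [+x clear] — {daughtercard, module}
3. shield@(1, -1) [-y clear] — {daughtercard, module, shield}
4. retainer@(2, -1) [+y clear] — {daughtercard, module, retainer, shield}
5. connector@(0, -2) [+x clear] — {connector, daughtercard, module, retainer, shield}
6. backplane@(0, 1) [-x clear] — {backplane, connector, daughtercard, module, retainer, shield}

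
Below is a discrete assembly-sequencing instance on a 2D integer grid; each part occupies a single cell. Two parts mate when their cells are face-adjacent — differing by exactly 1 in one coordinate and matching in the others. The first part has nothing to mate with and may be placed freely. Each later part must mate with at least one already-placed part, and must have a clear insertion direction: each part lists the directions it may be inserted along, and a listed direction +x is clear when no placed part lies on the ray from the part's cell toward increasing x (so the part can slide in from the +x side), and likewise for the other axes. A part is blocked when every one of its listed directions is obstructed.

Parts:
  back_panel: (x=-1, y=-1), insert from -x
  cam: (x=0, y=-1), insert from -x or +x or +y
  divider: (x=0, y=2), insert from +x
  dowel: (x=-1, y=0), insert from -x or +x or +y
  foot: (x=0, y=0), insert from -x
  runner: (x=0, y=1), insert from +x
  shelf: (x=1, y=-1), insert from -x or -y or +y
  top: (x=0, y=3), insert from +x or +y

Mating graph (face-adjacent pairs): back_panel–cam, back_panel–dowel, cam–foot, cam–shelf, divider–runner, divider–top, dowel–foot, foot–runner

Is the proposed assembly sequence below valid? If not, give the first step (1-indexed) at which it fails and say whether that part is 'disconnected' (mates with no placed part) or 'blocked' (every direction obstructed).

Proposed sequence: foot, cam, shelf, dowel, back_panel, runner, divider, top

Valid

1. foot@(0, 0) [-x clear] — {foot}
2. cam@(0, -1) [-x clear] — {cam, foot}
3. shelf@(1, -1) [-y clear] — {cam, foot, shelf}
4. dowel@(-1, 0) [-x clear] — {cam, dowel, foot, shelf}
5. back_panel@(-1, -1) [-x clear] — {back_panel, cam, dowel, foot, shelf}
6. runner@(0, 1) [+x clear] — {back_panel, cam, dowel, foot, runner, shelf}
7. divider@(0, 2) [+x clear] — {back_panel, cam, divider, dowel, foot, runner, shelf}
8. top@(0, 3) [+x clear] — {back_panel, cam, divider, dowel, foot, runner, shelf, top}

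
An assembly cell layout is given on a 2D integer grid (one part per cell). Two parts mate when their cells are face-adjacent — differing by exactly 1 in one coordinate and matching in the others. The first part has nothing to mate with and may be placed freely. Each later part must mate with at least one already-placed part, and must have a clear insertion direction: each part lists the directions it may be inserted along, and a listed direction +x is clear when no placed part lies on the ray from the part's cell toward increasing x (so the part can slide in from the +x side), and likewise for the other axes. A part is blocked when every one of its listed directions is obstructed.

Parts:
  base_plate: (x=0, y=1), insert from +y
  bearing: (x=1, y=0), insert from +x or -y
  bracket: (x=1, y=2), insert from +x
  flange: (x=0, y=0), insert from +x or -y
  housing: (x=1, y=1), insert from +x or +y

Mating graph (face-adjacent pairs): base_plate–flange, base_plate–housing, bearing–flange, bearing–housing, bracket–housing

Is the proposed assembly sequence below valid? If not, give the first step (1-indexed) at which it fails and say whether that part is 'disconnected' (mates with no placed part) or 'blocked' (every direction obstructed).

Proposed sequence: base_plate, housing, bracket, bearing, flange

Valid

1. base_plate@(0, 1) [+y clear] — {base_plate}
2. housing@(1, 1) [+x clear] — {base_plate, housing}
3. bracket@(1, 2) [+x clear] — {base_plate, bracket, housing}
4. bearing@(1, 0) [+x clear] — {base_plate, bearing, bracket, housing}
5. flange@(0, 0) [-y clear] — {base_plate, bearing, bracket, flange, housing}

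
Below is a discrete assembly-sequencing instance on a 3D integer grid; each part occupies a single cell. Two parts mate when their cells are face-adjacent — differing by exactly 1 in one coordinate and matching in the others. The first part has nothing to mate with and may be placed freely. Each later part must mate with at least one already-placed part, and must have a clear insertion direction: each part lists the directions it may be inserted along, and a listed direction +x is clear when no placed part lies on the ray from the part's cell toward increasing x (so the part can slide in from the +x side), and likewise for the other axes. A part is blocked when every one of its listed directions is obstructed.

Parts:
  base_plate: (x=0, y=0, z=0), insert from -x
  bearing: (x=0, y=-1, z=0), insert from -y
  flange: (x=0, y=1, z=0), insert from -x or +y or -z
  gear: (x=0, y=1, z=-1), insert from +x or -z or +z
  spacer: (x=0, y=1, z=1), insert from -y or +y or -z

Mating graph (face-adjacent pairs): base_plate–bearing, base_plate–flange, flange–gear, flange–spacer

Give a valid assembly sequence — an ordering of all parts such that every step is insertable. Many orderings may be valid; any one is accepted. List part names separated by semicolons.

base_plate; bearing; flange; spacer; gear

1. base_plate@(0, 0, 0) [-x clear] — {base_plate}
2. bearing@(0, -1, 0) [-y clear] — {base_plate, bearing}
3. flange@(0, 1, 0) [-x clear] — {base_plate, bearing, flange}
4. spacer@(0, 1, 1) [-y clear] — {base_plate, bearing, flange, spacer}
5. gear@(0, 1, -1) [+x clear] — {base_plate, bearing, flange, gear, spacer}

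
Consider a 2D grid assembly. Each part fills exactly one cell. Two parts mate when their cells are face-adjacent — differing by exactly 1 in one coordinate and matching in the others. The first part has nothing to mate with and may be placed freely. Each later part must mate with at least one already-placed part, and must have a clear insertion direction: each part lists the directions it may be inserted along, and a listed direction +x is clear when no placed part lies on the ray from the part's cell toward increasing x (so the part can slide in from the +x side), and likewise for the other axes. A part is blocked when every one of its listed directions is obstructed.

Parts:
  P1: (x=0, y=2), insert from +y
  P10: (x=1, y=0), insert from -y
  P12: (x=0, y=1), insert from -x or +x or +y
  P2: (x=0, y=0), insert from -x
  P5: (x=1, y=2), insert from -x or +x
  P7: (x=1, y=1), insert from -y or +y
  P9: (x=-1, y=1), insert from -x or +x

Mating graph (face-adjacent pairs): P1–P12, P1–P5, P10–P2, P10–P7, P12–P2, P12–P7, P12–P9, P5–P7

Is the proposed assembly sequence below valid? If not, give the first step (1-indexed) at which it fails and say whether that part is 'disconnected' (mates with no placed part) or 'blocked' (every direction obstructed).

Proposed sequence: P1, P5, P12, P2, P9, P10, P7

Invalid at step 7 (blocked)

1. P1@(0, 2) [+y clear] — {P1}
2. P5@(1, 2) [+x clear] — {P1, P5}
3. P12@(0, 1) [-x clear] — {P1, P12, P5}
4. P2@(0, 0) [-x clear] — {P1, P12, P2, P5}
5. P9@(-1, 1) [-x clear] — {P1, P12, P2, P5, P9}
6. P10@(1, 0) [-y clear] — {P1, P10, P12, P2, P5, P9}
7. P7@(1, 1) — -y/+y all obstructed ⇒ blocked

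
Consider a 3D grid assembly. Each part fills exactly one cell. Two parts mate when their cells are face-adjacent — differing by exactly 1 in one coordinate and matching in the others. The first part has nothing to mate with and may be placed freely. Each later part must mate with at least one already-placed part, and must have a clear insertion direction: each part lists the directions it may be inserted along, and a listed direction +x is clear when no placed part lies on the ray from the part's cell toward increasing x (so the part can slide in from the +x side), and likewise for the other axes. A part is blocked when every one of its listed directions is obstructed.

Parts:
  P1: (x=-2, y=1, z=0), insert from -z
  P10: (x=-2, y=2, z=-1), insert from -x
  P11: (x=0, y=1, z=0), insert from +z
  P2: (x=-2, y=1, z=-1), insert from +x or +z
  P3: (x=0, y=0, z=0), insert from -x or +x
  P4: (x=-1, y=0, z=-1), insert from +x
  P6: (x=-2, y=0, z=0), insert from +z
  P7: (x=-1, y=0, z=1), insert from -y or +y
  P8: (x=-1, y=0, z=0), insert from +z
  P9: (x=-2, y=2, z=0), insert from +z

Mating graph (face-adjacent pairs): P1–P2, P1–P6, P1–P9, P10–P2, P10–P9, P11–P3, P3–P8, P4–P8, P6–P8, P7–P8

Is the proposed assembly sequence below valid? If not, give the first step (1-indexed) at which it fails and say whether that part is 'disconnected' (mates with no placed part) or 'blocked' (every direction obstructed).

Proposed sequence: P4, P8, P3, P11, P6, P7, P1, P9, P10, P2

1. P4@(-1, 0, -1) [+x clear] — {P4}
2. P8@(-1, 0, 0) [+z clear] — {P4, P8}
3. P3@(0, 0, 0) [+x clear] — {P3, P4, P8}
4. P11@(0, 1, 0) [+z clear] — {P11, P3, P4, P8}
5. P6@(-2, 0, 0) [+z clear] — {P11, P3, P4, P6, P8}
6. P7@(-1, 0, 1) [-y clear] — {P11, P3, P4, P6, P7, P8}
7. P1@(-2, 1, 0) [-z clear] — {P1, P11, P3, P4, P6, P7, P8}
8. P9@(-2, 2, 0) [+z clear] — {P1, P11, P3, P4, P6, P7, P8, P9}
9. P10@(-2, 2, -1) [-x clear] — {P1, P10, P11, P3, P4, P6, P7, P8, P9}
10. P2@(-2, 1, -1) [+x clear] — {P1, P10, P11, P2, P3, P4, P6, P7, P8, P9}

Valid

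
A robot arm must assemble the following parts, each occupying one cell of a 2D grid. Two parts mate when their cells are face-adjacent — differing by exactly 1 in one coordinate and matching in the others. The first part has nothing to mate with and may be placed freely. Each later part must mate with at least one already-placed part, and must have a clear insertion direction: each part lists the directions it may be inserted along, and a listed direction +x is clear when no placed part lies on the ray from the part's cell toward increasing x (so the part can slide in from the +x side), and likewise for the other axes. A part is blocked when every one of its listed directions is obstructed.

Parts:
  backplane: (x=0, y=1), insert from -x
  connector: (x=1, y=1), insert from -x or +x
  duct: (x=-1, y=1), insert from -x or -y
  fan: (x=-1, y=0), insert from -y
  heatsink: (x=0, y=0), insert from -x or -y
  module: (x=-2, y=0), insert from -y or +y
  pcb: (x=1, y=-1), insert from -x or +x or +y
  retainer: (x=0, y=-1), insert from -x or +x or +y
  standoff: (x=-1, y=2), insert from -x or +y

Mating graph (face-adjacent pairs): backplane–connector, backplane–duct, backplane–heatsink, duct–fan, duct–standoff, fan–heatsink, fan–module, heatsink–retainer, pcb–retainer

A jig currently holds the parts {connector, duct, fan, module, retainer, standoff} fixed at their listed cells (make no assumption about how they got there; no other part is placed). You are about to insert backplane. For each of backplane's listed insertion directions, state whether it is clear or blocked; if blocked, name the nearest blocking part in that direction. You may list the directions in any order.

-x: blocked by duct

-x: nearest on ray is duct@(-1, 1) ⇒ blocked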